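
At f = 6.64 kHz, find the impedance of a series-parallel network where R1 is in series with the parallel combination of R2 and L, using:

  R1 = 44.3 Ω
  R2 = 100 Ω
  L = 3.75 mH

Step 1 — Angular frequency: ω = 2π·f = 2π·6640 = 4.172e+04 rad/s.
Step 2 — Component impedances:
  R1: Z = R = 44.3 Ω
  R2: Z = R = 100 Ω
  L: Z = jωL = j·4.172e+04·0.00375 = 0 + j156.5 Ω
Step 3 — Parallel branch: R2 || L = 1/(1/R2 + 1/L) = 71 + j45.38 Ω.
Step 4 — Series with R1: Z_total = R1 + (R2 || L) = 115.3 + j45.38 Ω = 123.9∠21.5° Ω.

Z = 115.3 + j45.38 Ω = 123.9∠21.5° Ω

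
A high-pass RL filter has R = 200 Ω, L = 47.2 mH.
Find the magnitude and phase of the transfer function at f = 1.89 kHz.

Step 1 — Angular frequency: ω = 2π·1890 = 1.188e+04 rad/s.
Step 2 — Transfer function: H(jω) = jωL/(R + jωL).
Step 3 — Numerator jωL = j·560.5; denominator R + jωL = 200 + j560.5.
Step 4 — H = 0.8871 + j0.3165.
Step 5 — Magnitude: |H| = 0.9418 (-0.5 dB); phase: φ = 19.6°.

|H| = 0.9418 (-0.5 dB), φ = 19.6°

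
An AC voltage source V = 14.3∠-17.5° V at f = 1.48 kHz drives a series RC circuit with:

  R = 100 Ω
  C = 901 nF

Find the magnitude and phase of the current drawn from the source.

Step 1 — Angular frequency: ω = 2π·f = 2π·1480 = 9299 rad/s.
Step 2 — Component impedances:
  R: Z = R = 100 Ω
  C: Z = 1/(jωC) = -j/(ω·C) = 0 - j119.4 Ω
Step 3 — Series combination: Z_total = R + C = 100 - j119.4 Ω = 155.7∠-50.0° Ω.
Step 4 — Source phasor: V = 14.3∠-17.5° V = 13.64 - j4.3 V.
Step 5 — Ohm's law: I = V / Z_total = (13.64 - j4.3) / (100 - j119.4) = 0.07742 + j0.0494 A.
Step 6 — Convert to polar: |I| = 0.09184 A, ∠I = 32.5°.

I = 0.09184∠32.5° A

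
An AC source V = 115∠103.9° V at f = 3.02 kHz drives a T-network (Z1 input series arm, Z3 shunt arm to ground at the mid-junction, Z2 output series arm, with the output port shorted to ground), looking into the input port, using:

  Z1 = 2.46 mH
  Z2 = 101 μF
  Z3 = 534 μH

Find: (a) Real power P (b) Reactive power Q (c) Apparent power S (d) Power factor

Step 1 — Angular frequency: ω = 2π·f = 2π·3020 = 1.898e+04 rad/s.
Step 2 — Component impedances:
  Z1: Z = jωL = j·1.898e+04·0.00246 = 0 + j46.68 Ω
  Z2: Z = 1/(jωC) = -j/(ω·C) = 0 - j0.5218 Ω
  Z3: Z = jωL = j·1.898e+04·0.000534 = 0 + j10.13 Ω
Step 3 — With the output port shorted to ground, the output series arm Z2 runs from the junction to ground; the shunt arm Z3 also runs from the junction to ground. They appear in parallel: Z3 || Z2 = 0 - j0.5501 Ω.
Step 4 — Series with input arm Z1: Z_in = Z1 + (Z3 || Z2) = 0 + j46.13 Ω = 46.13∠90.0° Ω.
Step 5 — Source phasor: V = 115∠103.9° V = -27.63 + j111.6 V.
Step 6 — Current: I = V / Z = 2.42 + j0.5989 A = 2.493∠13.9° A.
Step 7 — Complex power: S = V·I* = 0 + j286.7 VA.
Step 8 — Real power: P = Re(S) = 0 W.
Step 9 — Reactive power: Q = Im(S) = 286.7 VAR.
Step 10 — Apparent power: |S| = 286.7 VA.
Step 11 — Power factor: PF = P/|S| = 0 (lagging).

(a) P = 0 W  (b) Q = 286.7 VAR  (c) S = 286.7 VA  (d) PF = 0 (lagging)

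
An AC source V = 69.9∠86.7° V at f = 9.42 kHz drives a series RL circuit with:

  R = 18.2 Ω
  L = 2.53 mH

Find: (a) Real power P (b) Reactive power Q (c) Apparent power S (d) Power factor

Step 1 — Angular frequency: ω = 2π·f = 2π·9420 = 5.919e+04 rad/s.
Step 2 — Component impedances:
  R: Z = R = 18.2 Ω
  L: Z = jωL = j·5.919e+04·0.00253 = 0 + j149.7 Ω
Step 3 — Series combination: Z_total = R + L = 18.2 + j149.7 Ω = 150.8∠83.1° Ω.
Step 4 — Source phasor: V = 69.9∠86.7° V = 4.024 + j69.78 V.
Step 5 — Current: I = V / Z = 0.4625 + j0.02934 A = 0.4634∠3.6° A.
Step 6 — Complex power: S = V·I* = 3.908 + j32.15 VA.
Step 7 — Real power: P = Re(S) = 3.908 W.
Step 8 — Reactive power: Q = Im(S) = 32.15 VAR.
Step 9 — Apparent power: |S| = 32.39 VA.
Step 10 — Power factor: PF = P/|S| = 0.1207 (lagging).

(a) P = 3.908 W  (b) Q = 32.15 VAR  (c) S = 32.39 VA  (d) PF = 0.1207 (lagging)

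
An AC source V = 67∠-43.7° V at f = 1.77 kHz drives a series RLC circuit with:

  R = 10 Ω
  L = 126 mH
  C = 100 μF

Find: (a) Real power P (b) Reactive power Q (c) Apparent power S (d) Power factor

Step 1 — Angular frequency: ω = 2π·f = 2π·1770 = 1.112e+04 rad/s.
Step 2 — Component impedances:
  R: Z = R = 10 Ω
  L: Z = jωL = j·1.112e+04·0.126 = 0 + j1401 Ω
  C: Z = 1/(jωC) = -j/(ω·C) = 0 - j0.8992 Ω
Step 3 — Series combination: Z_total = R + L + C = 10 + j1400 Ω = 1400∠89.6° Ω.
Step 4 — Source phasor: V = 67∠-43.7° V = 48.44 - j46.29 V.
Step 5 — Current: I = V / Z = -0.03281 - j0.03482 A = 0.04784∠-133.3° A.
Step 6 — Complex power: S = V·I* = 0.02289 + j3.205 VA.
Step 7 — Real power: P = Re(S) = 0.02289 W.
Step 8 — Reactive power: Q = Im(S) = 3.205 VAR.
Step 9 — Apparent power: |S| = 3.205 VA.
Step 10 — Power factor: PF = P/|S| = 0.007141 (lagging).

(a) P = 0.02289 W  (b) Q = 3.205 VAR  (c) S = 3.205 VA  (d) PF = 0.007141 (lagging)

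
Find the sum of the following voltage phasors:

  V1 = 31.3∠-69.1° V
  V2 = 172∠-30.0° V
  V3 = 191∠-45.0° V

Step 1 — Convert each phasor to rectangular form:
  V1 = 31.3·(cos(-69.1°) + j·sin(-69.1°)) = 11.17 - j29.24 V
  V2 = 172·(cos(-30.0°) + j·sin(-30.0°)) = 149 - j86 V
  V3 = 191·(cos(-45.0°) + j·sin(-45.0°)) = 135.1 - j135.1 V
Step 2 — Sum components: V_total = 295.2 - j250.3 V.
Step 3 — Convert to polar: |V_total| = 387 V, ∠V_total = -40.3°.

V_total = 387∠-40.3° V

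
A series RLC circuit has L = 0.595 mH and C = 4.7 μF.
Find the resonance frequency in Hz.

Step 1 — Resonance condition Im(Z)=0 gives ω₀ = 1/√(LC).
Step 2 — ω₀ = 1/√(0.000595·4.7e-06) = 1.891e+04 rad/s.
Step 3 — f₀ = ω₀/(2π) = 3010 Hz.

f₀ = 3010 Hz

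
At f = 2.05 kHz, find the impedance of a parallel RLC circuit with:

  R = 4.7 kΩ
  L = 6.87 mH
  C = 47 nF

Step 1 — Angular frequency: ω = 2π·f = 2π·2050 = 1.288e+04 rad/s.
Step 2 — Component impedances:
  R: Z = R = 4700 Ω
  L: Z = jωL = j·1.288e+04·0.00687 = 0 + j88.49 Ω
  C: Z = 1/(jωC) = -j/(ω·C) = 0 - j1652 Ω
Step 3 — Parallel combination: 1/Z_total = 1/R + 1/L + 1/C; Z_total = 1.859 + j93.46 Ω = 93.48∠88.9° Ω.

Z = 1.859 + j93.46 Ω = 93.48∠88.9° Ω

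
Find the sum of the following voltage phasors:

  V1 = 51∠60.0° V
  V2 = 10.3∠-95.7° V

Step 1 — Convert each phasor to rectangular form:
  V1 = 51·(cos(60.0°) + j·sin(60.0°)) = 25.5 + j44.17 V
  V2 = 10.3·(cos(-95.7°) + j·sin(-95.7°)) = -1.023 - j10.25 V
Step 2 — Sum components: V_total = 24.48 + j33.92 V.
Step 3 — Convert to polar: |V_total| = 41.83 V, ∠V_total = 54.2°.

V_total = 41.83∠54.2° V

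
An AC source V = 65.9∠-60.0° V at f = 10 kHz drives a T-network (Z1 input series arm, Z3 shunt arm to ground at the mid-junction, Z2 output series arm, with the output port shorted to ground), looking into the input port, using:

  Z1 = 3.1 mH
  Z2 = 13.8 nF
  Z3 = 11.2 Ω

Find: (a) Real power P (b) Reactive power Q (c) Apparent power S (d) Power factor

Step 1 — Angular frequency: ω = 2π·f = 2π·1e+04 = 6.283e+04 rad/s.
Step 2 — Component impedances:
  Z1: Z = jωL = j·6.283e+04·0.0031 = 0 + j194.8 Ω
  Z2: Z = 1/(jωC) = -j/(ω·C) = 0 - j1153 Ω
  Z3: Z = R = 11.2 Ω
Step 3 — With the output port shorted to ground, the output series arm Z2 runs from the junction to ground; the shunt arm Z3 also runs from the junction to ground. They appear in parallel: Z3 || Z2 = 11.2 - j0.1088 Ω.
Step 4 — Series with input arm Z1: Z_in = Z1 + (Z3 || Z2) = 11.2 + j194.7 Ω = 195∠86.7° Ω.
Step 5 — Source phasor: V = 65.9∠-60.0° V = 32.95 - j57.07 V.
Step 6 — Current: I = V / Z = -0.2825 - j0.1855 A = 0.338∠-146.7° A.
Step 7 — Complex power: S = V·I* = 1.279 + j22.23 VA.
Step 8 — Real power: P = Re(S) = 1.279 W.
Step 9 — Reactive power: Q = Im(S) = 22.23 VAR.
Step 10 — Apparent power: |S| = 22.27 VA.
Step 11 — Power factor: PF = P/|S| = 0.05743 (lagging).

(a) P = 1.279 W  (b) Q = 22.23 VAR  (c) S = 22.27 VA  (d) PF = 0.05743 (lagging)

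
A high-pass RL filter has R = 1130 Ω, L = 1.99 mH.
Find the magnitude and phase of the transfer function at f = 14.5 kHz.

Step 1 — Angular frequency: ω = 2π·1.45e+04 = 9.111e+04 rad/s.
Step 2 — Transfer function: H(jω) = jωL/(R + jωL).
Step 3 — Numerator jωL = j·181.3; denominator R + jωL = 1130 + j181.3.
Step 4 — H = 0.0251 + j0.1564.
Step 5 — Magnitude: |H| = 0.1584 (-16.0 dB); phase: φ = 80.9°.

|H| = 0.1584 (-16.0 dB), φ = 80.9°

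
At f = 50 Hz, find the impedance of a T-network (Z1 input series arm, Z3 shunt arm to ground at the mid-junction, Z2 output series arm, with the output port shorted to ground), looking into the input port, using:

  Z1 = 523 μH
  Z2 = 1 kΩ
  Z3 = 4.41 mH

Step 1 — Angular frequency: ω = 2π·f = 2π·50 = 314.2 rad/s.
Step 2 — Component impedances:
  Z1: Z = jωL = j·314.2·0.000523 = 0 + j0.1643 Ω
  Z2: Z = R = 1000 Ω
  Z3: Z = jωL = j·314.2·0.00441 = 0 + j1.385 Ω
Step 3 — With the output port shorted to ground, the output series arm Z2 runs from the junction to ground; the shunt arm Z3 also runs from the junction to ground. They appear in parallel: Z3 || Z2 = 0.001919 + j1.385 Ω.
Step 4 — Series with input arm Z1: Z_in = Z1 + (Z3 || Z2) = 0.001919 + j1.55 Ω = 1.55∠89.9° Ω.

Z = 0.001919 + j1.55 Ω = 1.55∠89.9° Ω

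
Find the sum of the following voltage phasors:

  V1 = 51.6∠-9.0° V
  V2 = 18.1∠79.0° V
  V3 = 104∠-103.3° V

Step 1 — Convert each phasor to rectangular form:
  V1 = 51.6·(cos(-9.0°) + j·sin(-9.0°)) = 50.96 - j8.072 V
  V2 = 18.1·(cos(79.0°) + j·sin(79.0°)) = 3.454 + j17.77 V
  V3 = 104·(cos(-103.3°) + j·sin(-103.3°)) = -23.93 - j101.2 V
Step 2 — Sum components: V_total = 30.49 - j91.52 V.
Step 3 — Convert to polar: |V_total| = 96.46 V, ∠V_total = -71.6°.

V_total = 96.46∠-71.6° V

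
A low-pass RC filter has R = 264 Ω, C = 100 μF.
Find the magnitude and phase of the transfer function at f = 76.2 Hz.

Step 1 — Angular frequency: ω = 2π·76.2 = 478.8 rad/s.
Step 2 — Transfer function: H(jω) = 1/(1 + jωRC).
Step 3 — Denominator: 1 + jωRC = 1 + j·478.8·264·0.0001 = 1 + j12.64.
Step 4 — H = 0.00622 - j0.07862.
Step 5 — Magnitude: |H| = 0.07887 (-22.1 dB); phase: φ = -85.5°.

|H| = 0.07887 (-22.1 dB), φ = -85.5°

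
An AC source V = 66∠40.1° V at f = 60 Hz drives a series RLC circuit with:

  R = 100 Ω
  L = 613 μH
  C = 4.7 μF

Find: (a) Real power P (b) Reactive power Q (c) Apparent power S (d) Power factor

Step 1 — Angular frequency: ω = 2π·f = 2π·60 = 377 rad/s.
Step 2 — Component impedances:
  R: Z = R = 100 Ω
  L: Z = jωL = j·377·0.000613 = 0 + j0.2311 Ω
  C: Z = 1/(jωC) = -j/(ω·C) = 0 - j564.4 Ω
Step 3 — Series combination: Z_total = R + L + C = 100 - j564.1 Ω = 572.9∠-79.9° Ω.
Step 4 — Source phasor: V = 66∠40.1° V = 50.48 + j42.51 V.
Step 5 — Current: I = V / Z = -0.05768 + j0.09971 A = 0.1152∠120.0° A.
Step 6 — Complex power: S = V·I* = 1.327 - j7.486 VA.
Step 7 — Real power: P = Re(S) = 1.327 W.
Step 8 — Reactive power: Q = Im(S) = -7.486 VAR.
Step 9 — Apparent power: |S| = 7.603 VA.
Step 10 — Power factor: PF = P/|S| = 0.1745 (leading).

(a) P = 1.327 W  (b) Q = -7.486 VAR  (c) S = 7.603 VA  (d) PF = 0.1745 (leading)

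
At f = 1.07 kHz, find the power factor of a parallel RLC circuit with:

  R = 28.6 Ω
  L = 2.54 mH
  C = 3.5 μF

Step 1 — Angular frequency: ω = 2π·f = 2π·1070 = 6723 rad/s.
Step 2 — Component impedances:
  R: Z = R = 28.6 Ω
  L: Z = jωL = j·6723·0.00254 = 0 + j17.08 Ω
  C: Z = 1/(jωC) = -j/(ω·C) = 0 - j42.5 Ω
Step 3 — Parallel combination: 1/Z_total = 1/R + 1/L + 1/C; Z_total = 14.27 + j14.3 Ω = 20.2∠45.1° Ω.
Step 4 — Power factor: PF = cos(φ) = Re(Z)/|Z| = 14.274/20.205 = 0.7065.
Step 5 — Type: Im(Z) = 14.3 ⇒ lagging (phase φ = 45.1°).

PF = 0.7065 (lagging, φ = 45.1°)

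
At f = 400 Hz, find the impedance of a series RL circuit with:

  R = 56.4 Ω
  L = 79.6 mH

Step 1 — Angular frequency: ω = 2π·f = 2π·400 = 2513 rad/s.
Step 2 — Component impedances:
  R: Z = R = 56.4 Ω
  L: Z = jωL = j·2513·0.0796 = 0 + j200.1 Ω
Step 3 — Series combination: Z_total = R + L = 56.4 + j200.1 Ω = 207.9∠74.3° Ω.

Z = 56.4 + j200.1 Ω = 207.9∠74.3° Ω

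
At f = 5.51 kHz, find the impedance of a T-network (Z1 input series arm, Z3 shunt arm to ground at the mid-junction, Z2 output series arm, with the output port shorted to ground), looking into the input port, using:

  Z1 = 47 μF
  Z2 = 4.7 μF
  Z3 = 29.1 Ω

Step 1 — Angular frequency: ω = 2π·f = 2π·5510 = 3.462e+04 rad/s.
Step 2 — Component impedances:
  Z1: Z = 1/(jωC) = -j/(ω·C) = 0 - j0.6146 Ω
  Z2: Z = 1/(jωC) = -j/(ω·C) = 0 - j6.146 Ω
  Z3: Z = R = 29.1 Ω
Step 3 — With the output port shorted to ground, the output series arm Z2 runs from the junction to ground; the shunt arm Z3 also runs from the junction to ground. They appear in parallel: Z3 || Z2 = 1.243 - j5.883 Ω.
Step 4 — Series with input arm Z1: Z_in = Z1 + (Z3 || Z2) = 1.243 - j6.498 Ω = 6.616∠-79.2° Ω.

Z = 1.243 - j6.498 Ω = 6.616∠-79.2° Ω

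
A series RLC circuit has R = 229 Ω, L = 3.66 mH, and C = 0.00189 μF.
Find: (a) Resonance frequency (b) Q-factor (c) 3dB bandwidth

Step 1 — Resonance condition Im(Z)=0 gives ω₀ = 1/√(LC).
Step 2 — ω₀ = 1/√(0.00366·1.89e-09) = 3.802e+05 rad/s.
Step 3 — f₀ = ω₀/(2π) = 6.051e+04 Hz.
Step 4 — Series Q: Q = ω₀L/R = 3.802e+05·0.00366/229 = 6.077.
Step 5 — 3dB bandwidth: Δω = ω₀/Q = 6.257e+04 rad/s; BW = Δω/(2π) = 9958 Hz.

(a) f₀ = 6.051e+04 Hz  (b) Q = 6.077  (c) BW = 9958 Hz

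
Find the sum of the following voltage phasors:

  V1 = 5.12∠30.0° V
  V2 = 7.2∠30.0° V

Step 1 — Convert each phasor to rectangular form:
  V1 = 5.12·(cos(30.0°) + j·sin(30.0°)) = 4.434 + j2.56 V
  V2 = 7.2·(cos(30.0°) + j·sin(30.0°)) = 6.235 + j3.6 V
Step 2 — Sum components: V_total = 10.67 + j6.16 V.
Step 3 — Convert to polar: |V_total| = 12.32 V, ∠V_total = 30.0°.

V_total = 12.32∠30.0° V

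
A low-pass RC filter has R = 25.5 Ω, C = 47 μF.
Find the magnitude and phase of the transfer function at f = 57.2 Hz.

Step 1 — Angular frequency: ω = 2π·57.2 = 359.4 rad/s.
Step 2 — Transfer function: H(jω) = 1/(1 + jωRC).
Step 3 — Denominator: 1 + jωRC = 1 + j·359.4·25.5·4.7e-05 = 1 + j0.4307.
Step 4 — H = 0.8435 - j0.3633.
Step 5 — Magnitude: |H| = 0.9184 (-0.7 dB); phase: φ = -23.3°.

|H| = 0.9184 (-0.7 dB), φ = -23.3°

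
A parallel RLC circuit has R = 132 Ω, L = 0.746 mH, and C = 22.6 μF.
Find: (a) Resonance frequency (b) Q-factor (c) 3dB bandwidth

Step 1 — Resonance: ω₀ = 1/√(LC) = 1/√(0.000746·2.26e-05) = 7702 rad/s.
Step 2 — f₀ = ω₀/(2π) = 1226 Hz.
Step 3 — Parallel Q: Q = R/(ω₀L) = 132/(7702·0.000746) = 22.98.
Step 4 — Bandwidth: Δω = ω₀/Q = 335.2 rad/s; BW = Δω/(2π) = 53.35 Hz.

(a) f₀ = 1226 Hz  (b) Q = 22.98  (c) BW = 53.35 Hz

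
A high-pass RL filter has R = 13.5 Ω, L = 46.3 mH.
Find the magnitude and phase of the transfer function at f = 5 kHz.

Step 1 — Angular frequency: ω = 2π·5000 = 3.142e+04 rad/s.
Step 2 — Transfer function: H(jω) = jωL/(R + jωL).
Step 3 — Numerator jωL = j·1455; denominator R + jωL = 13.5 + j1455.
Step 4 — H = 0.9999 + j0.00928.
Step 5 — Magnitude: |H| = 1 (-0.0 dB); phase: φ = 0.5°.

|H| = 1 (-0.0 dB), φ = 0.5°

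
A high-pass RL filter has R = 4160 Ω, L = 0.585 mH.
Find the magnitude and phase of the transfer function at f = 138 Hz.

Step 1 — Angular frequency: ω = 2π·138 = 867.1 rad/s.
Step 2 — Transfer function: H(jω) = jωL/(R + jωL).
Step 3 — Numerator jωL = j·0.5072; denominator R + jωL = 4160 + j0.5072.
Step 4 — H = 1.487e-08 + j0.0001219.
Step 5 — Magnitude: |H| = 0.0001219 (-78.3 dB); phase: φ = 90.0°.

|H| = 0.0001219 (-78.3 dB), φ = 90.0°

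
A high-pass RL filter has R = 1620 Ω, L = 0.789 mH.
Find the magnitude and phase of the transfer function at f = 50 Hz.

Step 1 — Angular frequency: ω = 2π·50 = 314.2 rad/s.
Step 2 — Transfer function: H(jω) = jωL/(R + jωL).
Step 3 — Numerator jωL = j·0.2479; denominator R + jωL = 1620 + j0.2479.
Step 4 — H = 2.341e-08 + j0.000153.
Step 5 — Magnitude: |H| = 0.000153 (-76.3 dB); phase: φ = 90.0°.

|H| = 0.000153 (-76.3 dB), φ = 90.0°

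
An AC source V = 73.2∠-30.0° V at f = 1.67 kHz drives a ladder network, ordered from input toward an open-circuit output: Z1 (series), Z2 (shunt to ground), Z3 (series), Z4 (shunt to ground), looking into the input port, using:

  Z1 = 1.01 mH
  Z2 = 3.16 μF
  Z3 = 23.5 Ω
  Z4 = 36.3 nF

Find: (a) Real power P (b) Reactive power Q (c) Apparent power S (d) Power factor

Step 1 — Angular frequency: ω = 2π·f = 2π·1670 = 1.049e+04 rad/s.
Step 2 — Component impedances:
  Z1: Z = jωL = j·1.049e+04·0.00101 = 0 + j10.6 Ω
  Z2: Z = 1/(jωC) = -j/(ω·C) = 0 - j30.16 Ω
  Z3: Z = R = 23.5 Ω
  Z4: Z = 1/(jωC) = -j/(ω·C) = 0 - j2625 Ω
Step 3 — Ladder network (open output): work backward from the far end, alternating series and parallel combinations. Z_in = 0.003031 - j19.22 Ω = 19.22∠-90.0° Ω.
Step 4 — Source phasor: V = 73.2∠-30.0° V = 63.39 - j36.6 V.
Step 5 — Current: I = V / Z = 1.905 + j3.298 A = 3.809∠60.0° A.
Step 6 — Complex power: S = V·I* = 0.04397 - j278.8 VA.
Step 7 — Real power: P = Re(S) = 0.04397 W.
Step 8 — Reactive power: Q = Im(S) = -278.8 VAR.
Step 9 — Apparent power: |S| = 278.8 VA.
Step 10 — Power factor: PF = P/|S| = 0.0001577 (leading).

(a) P = 0.04397 W  (b) Q = -278.8 VAR  (c) S = 278.8 VA  (d) PF = 0.0001577 (leading)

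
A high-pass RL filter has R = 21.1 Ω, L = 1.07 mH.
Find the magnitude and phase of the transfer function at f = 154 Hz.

Step 1 — Angular frequency: ω = 2π·154 = 967.6 rad/s.
Step 2 — Transfer function: H(jω) = jωL/(R + jωL).
Step 3 — Numerator jωL = j·1.035; denominator R + jωL = 21.1 + j1.035.
Step 4 — H = 0.002402 + j0.04895.
Step 5 — Magnitude: |H| = 0.04901 (-26.2 dB); phase: φ = 87.2°.

|H| = 0.04901 (-26.2 dB), φ = 87.2°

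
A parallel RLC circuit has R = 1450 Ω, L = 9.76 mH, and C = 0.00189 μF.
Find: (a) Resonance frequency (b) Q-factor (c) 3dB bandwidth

Step 1 — Resonance: ω₀ = 1/√(LC) = 1/√(0.00976·1.89e-09) = 2.328e+05 rad/s.
Step 2 — f₀ = ω₀/(2π) = 3.706e+04 Hz.
Step 3 — Parallel Q: Q = R/(ω₀L) = 1450/(2.328e+05·0.00976) = 0.6381.
Step 4 — Bandwidth: Δω = ω₀/Q = 3.649e+05 rad/s; BW = Δω/(2π) = 5.808e+04 Hz.

(a) f₀ = 3.706e+04 Hz  (b) Q = 0.6381  (c) BW = 5.808e+04 Hz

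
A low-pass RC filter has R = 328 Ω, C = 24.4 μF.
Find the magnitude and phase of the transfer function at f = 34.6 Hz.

Step 1 — Angular frequency: ω = 2π·34.6 = 217.4 rad/s.
Step 2 — Transfer function: H(jω) = 1/(1 + jωRC).
Step 3 — Denominator: 1 + jωRC = 1 + j·217.4·328·2.44e-05 = 1 + j1.74.
Step 4 — H = 0.2483 - j0.432.
Step 5 — Magnitude: |H| = 0.4983 (-6.1 dB); phase: φ = -60.1°.

|H| = 0.4983 (-6.1 dB), φ = -60.1°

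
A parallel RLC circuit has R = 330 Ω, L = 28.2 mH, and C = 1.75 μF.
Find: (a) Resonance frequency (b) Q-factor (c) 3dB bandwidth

Step 1 — Resonance: ω₀ = 1/√(LC) = 1/√(0.0282·1.75e-06) = 4501 rad/s.
Step 2 — f₀ = ω₀/(2π) = 716.4 Hz.
Step 3 — Parallel Q: Q = R/(ω₀L) = 330/(4501·0.0282) = 2.6.
Step 4 — Bandwidth: Δω = ω₀/Q = 1732 rad/s; BW = Δω/(2π) = 275.6 Hz.

(a) f₀ = 716.4 Hz  (b) Q = 2.6  (c) BW = 275.6 Hz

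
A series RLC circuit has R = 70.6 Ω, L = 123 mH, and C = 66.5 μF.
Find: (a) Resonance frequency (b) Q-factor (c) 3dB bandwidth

Step 1 — Resonance: ω₀ = 1/√(LC) = 1/√(0.123·6.65e-05) = 349.7 rad/s.
Step 2 — f₀ = ω₀/(2π) = 55.65 Hz.
Step 3 — Series Q: Q = ω₀L/R = 349.7·0.123/70.6 = 0.6092.
Step 4 — Bandwidth: Δω = ω₀/Q = 574 rad/s; BW = Δω/(2π) = 91.35 Hz.

(a) f₀ = 55.65 Hz  (b) Q = 0.6092  (c) BW = 91.35 Hz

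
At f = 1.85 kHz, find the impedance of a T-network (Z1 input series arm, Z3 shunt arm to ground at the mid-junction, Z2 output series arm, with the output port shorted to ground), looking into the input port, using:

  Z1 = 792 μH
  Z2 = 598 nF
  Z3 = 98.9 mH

Step 1 — Angular frequency: ω = 2π·f = 2π·1850 = 1.162e+04 rad/s.
Step 2 — Component impedances:
  Z1: Z = jωL = j·1.162e+04·0.000792 = 0 + j9.206 Ω
  Z2: Z = 1/(jωC) = -j/(ω·C) = 0 - j143.9 Ω
  Z3: Z = jωL = j·1.162e+04·0.0989 = 0 + j1150 Ω
Step 3 — With the output port shorted to ground, the output series arm Z2 runs from the junction to ground; the shunt arm Z3 also runs from the junction to ground. They appear in parallel: Z3 || Z2 = 0 - j164.4 Ω.
Step 4 — Series with input arm Z1: Z_in = Z1 + (Z3 || Z2) = 0 - j155.2 Ω = 155.2∠-90.0° Ω.

Z = 0 - j155.2 Ω = 155.2∠-90.0° Ω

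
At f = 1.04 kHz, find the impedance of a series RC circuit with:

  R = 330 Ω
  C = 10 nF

Step 1 — Angular frequency: ω = 2π·f = 2π·1040 = 6535 rad/s.
Step 2 — Component impedances:
  R: Z = R = 330 Ω
  C: Z = 1/(jωC) = -j/(ω·C) = 0 - j1.53e+04 Ω
Step 3 — Series combination: Z_total = R + C = 330 - j1.53e+04 Ω = 1.531e+04∠-88.8° Ω.

Z = 330 - j1.53e+04 Ω = 1.531e+04∠-88.8° Ω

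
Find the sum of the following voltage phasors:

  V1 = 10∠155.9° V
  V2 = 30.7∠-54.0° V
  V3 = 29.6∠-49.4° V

Step 1 — Convert each phasor to rectangular form:
  V1 = 10·(cos(155.9°) + j·sin(155.9°)) = -9.128 + j4.083 V
  V2 = 30.7·(cos(-54.0°) + j·sin(-54.0°)) = 18.05 - j24.84 V
  V3 = 29.6·(cos(-49.4°) + j·sin(-49.4°)) = 19.26 - j22.47 V
Step 2 — Sum components: V_total = 28.18 - j43.23 V.
Step 3 — Convert to polar: |V_total| = 51.6 V, ∠V_total = -56.9°.

V_total = 51.6∠-56.9° V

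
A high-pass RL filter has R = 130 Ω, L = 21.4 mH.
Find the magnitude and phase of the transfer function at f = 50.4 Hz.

Step 1 — Angular frequency: ω = 2π·50.4 = 316.7 rad/s.
Step 2 — Transfer function: H(jω) = jωL/(R + jωL).
Step 3 — Numerator jωL = j·6.777; denominator R + jωL = 130 + j6.777.
Step 4 — H = 0.00271 + j0.05199.
Step 5 — Magnitude: |H| = 0.05206 (-25.7 dB); phase: φ = 87.0°.

|H| = 0.05206 (-25.7 dB), φ = 87.0°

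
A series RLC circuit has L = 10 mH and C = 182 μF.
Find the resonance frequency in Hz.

Step 1 — Resonance condition Im(Z)=0 gives ω₀ = 1/√(LC).
Step 2 — ω₀ = 1/√(0.01·0.000182) = 741.2 rad/s.
Step 3 — f₀ = ω₀/(2π) = 118 Hz.

f₀ = 118 Hz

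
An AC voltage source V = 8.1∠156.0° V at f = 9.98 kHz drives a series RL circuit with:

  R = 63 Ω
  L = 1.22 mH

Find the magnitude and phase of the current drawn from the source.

Step 1 — Angular frequency: ω = 2π·f = 2π·9980 = 6.271e+04 rad/s.
Step 2 — Component impedances:
  R: Z = R = 63 Ω
  L: Z = jωL = j·6.271e+04·0.00122 = 0 + j76.5 Ω
Step 3 — Series combination: Z_total = R + L = 63 + j76.5 Ω = 99.1∠50.5° Ω.
Step 4 — Source phasor: V = 8.1∠156.0° V = -7.4 + j3.295 V.
Step 5 — Ohm's law: I = V / Z_total = (-7.4 + j3.295) / (63 + j76.5) = -0.0218 + j0.07877 A.
Step 6 — Convert to polar: |I| = 0.08173 A, ∠I = 105.5°.

I = 0.08173∠105.5° A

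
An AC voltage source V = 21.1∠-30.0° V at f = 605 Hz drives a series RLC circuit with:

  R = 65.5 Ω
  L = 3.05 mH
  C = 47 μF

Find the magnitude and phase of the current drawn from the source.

Step 1 — Angular frequency: ω = 2π·f = 2π·605 = 3801 rad/s.
Step 2 — Component impedances:
  R: Z = R = 65.5 Ω
  L: Z = jωL = j·3801·0.00305 = 0 + j11.59 Ω
  C: Z = 1/(jωC) = -j/(ω·C) = 0 - j5.597 Ω
Step 3 — Series combination: Z_total = R + L + C = 65.5 + j5.997 Ω = 65.77∠5.2° Ω.
Step 4 — Source phasor: V = 21.1∠-30.0° V = 18.27 - j10.55 V.
Step 5 — Ohm's law: I = V / Z_total = (18.27 - j10.55) / (65.5 + j5.997) = 0.262 - j0.1851 A.
Step 6 — Convert to polar: |I| = 0.3208 A, ∠I = -35.2°.

I = 0.3208∠-35.2° A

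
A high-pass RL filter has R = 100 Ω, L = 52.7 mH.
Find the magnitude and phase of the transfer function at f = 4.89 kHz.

Step 1 — Angular frequency: ω = 2π·4890 = 3.072e+04 rad/s.
Step 2 — Transfer function: H(jω) = jωL/(R + jωL).
Step 3 — Numerator jωL = j·1619; denominator R + jωL = 100 + j1619.
Step 4 — H = 0.9962 + j0.06152.
Step 5 — Magnitude: |H| = 0.9981 (-0.0 dB); phase: φ = 3.5°.

|H| = 0.9981 (-0.0 dB), φ = 3.5°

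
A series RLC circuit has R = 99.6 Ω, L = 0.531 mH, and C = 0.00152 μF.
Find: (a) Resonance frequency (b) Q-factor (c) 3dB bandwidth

Step 1 — Resonance condition Im(Z)=0 gives ω₀ = 1/√(LC).
Step 2 — ω₀ = 1/√(0.000531·1.52e-09) = 1.113e+06 rad/s.
Step 3 — f₀ = ω₀/(2π) = 1.772e+05 Hz.
Step 4 — Series Q: Q = ω₀L/R = 1.113e+06·0.000531/99.6 = 5.934.
Step 5 — 3dB bandwidth: Δω = ω₀/Q = 1.876e+05 rad/s; BW = Δω/(2π) = 2.985e+04 Hz.

(a) f₀ = 1.772e+05 Hz  (b) Q = 5.934  (c) BW = 2.985e+04 Hz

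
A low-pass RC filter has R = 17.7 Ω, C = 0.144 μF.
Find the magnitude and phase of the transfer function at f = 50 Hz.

Step 1 — Angular frequency: ω = 2π·50 = 314.2 rad/s.
Step 2 — Transfer function: H(jω) = 1/(1 + jωRC).
Step 3 — Denominator: 1 + jωRC = 1 + j·314.2·17.7·1.44e-07 = 1 + j0.0008007.
Step 4 — H = 1 - j0.0008007.
Step 5 — Magnitude: |H| = 1 (-0.0 dB); phase: φ = -0.0°.

|H| = 1 (-0.0 dB), φ = -0.0°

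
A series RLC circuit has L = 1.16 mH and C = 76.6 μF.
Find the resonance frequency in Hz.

Step 1 — Resonance condition Im(Z)=0 gives ω₀ = 1/√(LC).
Step 2 — ω₀ = 1/√(0.00116·7.66e-05) = 3355 rad/s.
Step 3 — f₀ = ω₀/(2π) = 533.9 Hz.

f₀ = 533.9 Hz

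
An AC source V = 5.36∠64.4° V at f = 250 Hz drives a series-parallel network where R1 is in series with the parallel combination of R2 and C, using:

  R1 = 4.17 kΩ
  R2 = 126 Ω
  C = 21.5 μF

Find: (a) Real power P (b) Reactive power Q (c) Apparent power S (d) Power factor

Step 1 — Angular frequency: ω = 2π·f = 2π·250 = 1571 rad/s.
Step 2 — Component impedances:
  R1: Z = R = 4170 Ω
  R2: Z = R = 126 Ω
  C: Z = 1/(jωC) = -j/(ω·C) = 0 - j29.61 Ω
Step 3 — Parallel branch: R2 || C = 1/(1/R2 + 1/C) = 6.594 - j28.06 Ω.
Step 4 — Series with R1: Z_total = R1 + (R2 || C) = 4177 - j28.06 Ω = 4177∠-0.4° Ω.
Step 5 — Source phasor: V = 5.36∠64.4° V = 2.316 + j4.834 V.
Step 6 — Current: I = V / Z = 0.0005467 + j0.001161 A = 0.001283∠64.8° A.
Step 7 — Complex power: S = V·I* = 0.006878 - j4.621e-05 VA.
Step 8 — Real power: P = Re(S) = 0.006878 W.
Step 9 — Reactive power: Q = Im(S) = -4.621e-05 VAR.
Step 10 — Apparent power: |S| = 0.006879 VA.
Step 11 — Power factor: PF = P/|S| = 1 (leading).

(a) P = 0.006878 W  (b) Q = -4.621e-05 VAR  (c) S = 0.006879 VA  (d) PF = 1 (leading)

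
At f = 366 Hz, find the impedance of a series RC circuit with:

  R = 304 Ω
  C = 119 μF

Step 1 — Angular frequency: ω = 2π·f = 2π·366 = 2300 rad/s.
Step 2 — Component impedances:
  R: Z = R = 304 Ω
  C: Z = 1/(jωC) = -j/(ω·C) = 0 - j3.654 Ω
Step 3 — Series combination: Z_total = R + C = 304 - j3.654 Ω = 304∠-0.7° Ω.

Z = 304 - j3.654 Ω = 304∠-0.7° Ω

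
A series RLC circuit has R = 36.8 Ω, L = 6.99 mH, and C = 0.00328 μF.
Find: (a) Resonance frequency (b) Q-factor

Step 1 — Resonance condition Im(Z)=0 gives ω₀ = 1/√(LC).
Step 2 — ω₀ = 1/√(0.00699·3.28e-09) = 2.088e+05 rad/s.
Step 3 — f₀ = ω₀/(2π) = 3.324e+04 Hz.
Step 4 — Series Q: Q = ω₀L/R = 2.088e+05·0.00699/36.8 = 39.67.

(a) f₀ = 3.324e+04 Hz  (b) Q = 39.67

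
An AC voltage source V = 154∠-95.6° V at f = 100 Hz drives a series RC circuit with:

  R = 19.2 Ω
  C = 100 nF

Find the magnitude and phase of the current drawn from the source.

Step 1 — Angular frequency: ω = 2π·f = 2π·100 = 628.3 rad/s.
Step 2 — Component impedances:
  R: Z = R = 19.2 Ω
  C: Z = 1/(jωC) = -j/(ω·C) = 0 - j1.592e+04 Ω
Step 3 — Series combination: Z_total = R + C = 19.2 - j1.592e+04 Ω = 1.592e+04∠-89.9° Ω.
Step 4 — Source phasor: V = 154∠-95.6° V = -15.03 - j153.3 V.
Step 5 — Ohm's law: I = V / Z_total = (-15.03 - j153.3) / (19.2 - j1.592e+04) = 0.009629 - j0.0009558 A.
Step 6 — Convert to polar: |I| = 0.009676 A, ∠I = -5.7°.

I = 0.009676∠-5.7° A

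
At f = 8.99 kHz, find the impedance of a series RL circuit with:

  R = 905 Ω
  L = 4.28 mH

Step 1 — Angular frequency: ω = 2π·f = 2π·8990 = 5.649e+04 rad/s.
Step 2 — Component impedances:
  R: Z = R = 905 Ω
  L: Z = jωL = j·5.649e+04·0.00428 = 0 + j241.8 Ω
Step 3 — Series combination: Z_total = R + L = 905 + j241.8 Ω = 936.7∠15.0° Ω.

Z = 905 + j241.8 Ω = 936.7∠15.0° Ω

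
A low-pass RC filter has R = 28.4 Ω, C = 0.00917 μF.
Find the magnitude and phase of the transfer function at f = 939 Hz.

Step 1 — Angular frequency: ω = 2π·939 = 5900 rad/s.
Step 2 — Transfer function: H(jω) = 1/(1 + jωRC).
Step 3 — Denominator: 1 + jωRC = 1 + j·5900·28.4·9.17e-09 = 1 + j0.001537.
Step 4 — H = 1 - j0.001536.
Step 5 — Magnitude: |H| = 1 (-0.0 dB); phase: φ = -0.1°.

|H| = 1 (-0.0 dB), φ = -0.1°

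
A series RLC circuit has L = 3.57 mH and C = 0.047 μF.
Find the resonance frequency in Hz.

Step 1 — Resonance condition Im(Z)=0 gives ω₀ = 1/√(LC).
Step 2 — ω₀ = 1/√(0.00357·4.7e-08) = 7.72e+04 rad/s.
Step 3 — f₀ = ω₀/(2π) = 1.229e+04 Hz.

f₀ = 1.229e+04 Hz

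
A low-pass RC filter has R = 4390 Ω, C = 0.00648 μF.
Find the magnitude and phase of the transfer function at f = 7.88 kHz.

Step 1 — Angular frequency: ω = 2π·7880 = 4.951e+04 rad/s.
Step 2 — Transfer function: H(jω) = 1/(1 + jωRC).
Step 3 — Denominator: 1 + jωRC = 1 + j·4.951e+04·4390·6.48e-09 = 1 + j1.408.
Step 4 — H = 0.3351 - j0.472.
Step 5 — Magnitude: |H| = 0.5789 (-4.7 dB); phase: φ = -54.6°.

|H| = 0.5789 (-4.7 dB), φ = -54.6°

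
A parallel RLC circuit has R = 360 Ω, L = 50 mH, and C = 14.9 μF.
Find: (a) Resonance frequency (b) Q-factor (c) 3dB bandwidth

Step 1 — Resonance: ω₀ = 1/√(LC) = 1/√(0.05·1.49e-05) = 1159 rad/s.
Step 2 — f₀ = ω₀/(2π) = 184.4 Hz.
Step 3 — Parallel Q: Q = R/(ω₀L) = 360/(1159·0.05) = 6.215.
Step 4 — Bandwidth: Δω = ω₀/Q = 186.4 rad/s; BW = Δω/(2π) = 29.67 Hz.

(a) f₀ = 184.4 Hz  (b) Q = 6.215  (c) BW = 29.67 Hz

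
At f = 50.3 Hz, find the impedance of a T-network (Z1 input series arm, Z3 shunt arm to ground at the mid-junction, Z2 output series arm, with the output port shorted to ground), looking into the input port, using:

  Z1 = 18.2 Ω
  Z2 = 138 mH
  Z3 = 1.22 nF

Step 1 — Angular frequency: ω = 2π·f = 2π·50.3 = 316 rad/s.
Step 2 — Component impedances:
  Z1: Z = R = 18.2 Ω
  Z2: Z = jωL = j·316·0.138 = 0 + j43.61 Ω
  Z3: Z = 1/(jωC) = -j/(ω·C) = 0 - j2.594e+06 Ω
Step 3 — With the output port shorted to ground, the output series arm Z2 runs from the junction to ground; the shunt arm Z3 also runs from the junction to ground. They appear in parallel: Z3 || Z2 = 0 + j43.61 Ω.
Step 4 — Series with input arm Z1: Z_in = Z1 + (Z3 || Z2) = 18.2 + j43.61 Ω = 47.26∠67.3° Ω.

Z = 18.2 + j43.61 Ω = 47.26∠67.3° Ω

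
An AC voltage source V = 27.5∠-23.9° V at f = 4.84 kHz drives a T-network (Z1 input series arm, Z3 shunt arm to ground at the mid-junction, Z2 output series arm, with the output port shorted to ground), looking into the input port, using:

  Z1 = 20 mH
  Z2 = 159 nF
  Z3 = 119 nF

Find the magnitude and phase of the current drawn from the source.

Step 1 — Angular frequency: ω = 2π·f = 2π·4840 = 3.041e+04 rad/s.
Step 2 — Component impedances:
  Z1: Z = jωL = j·3.041e+04·0.02 = 0 + j608.2 Ω
  Z2: Z = 1/(jωC) = -j/(ω·C) = 0 - j206.8 Ω
  Z3: Z = 1/(jωC) = -j/(ω·C) = 0 - j276.3 Ω
Step 3 — With the output port shorted to ground, the output series arm Z2 runs from the junction to ground; the shunt arm Z3 also runs from the junction to ground. They appear in parallel: Z3 || Z2 = 0 - j118.3 Ω.
Step 4 — Series with input arm Z1: Z_in = Z1 + (Z3 || Z2) = 0 + j489.9 Ω = 489.9∠90.0° Ω.
Step 5 — Source phasor: V = 27.5∠-23.9° V = 25.14 - j11.14 V.
Step 6 — Ohm's law: I = V / Z_total = (25.14 - j11.14) / (0 + j489.9) = -0.02274 - j0.05132 A.
Step 7 — Convert to polar: |I| = 0.05613 A, ∠I = -113.9°.

I = 0.05613∠-113.9° A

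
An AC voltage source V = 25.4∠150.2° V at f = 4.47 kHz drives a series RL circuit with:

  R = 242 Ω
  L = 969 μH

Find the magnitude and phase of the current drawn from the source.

Step 1 — Angular frequency: ω = 2π·f = 2π·4470 = 2.809e+04 rad/s.
Step 2 — Component impedances:
  R: Z = R = 242 Ω
  L: Z = jωL = j·2.809e+04·0.000969 = 0 + j27.22 Ω
Step 3 — Series combination: Z_total = R + L = 242 + j27.22 Ω = 243.5∠6.4° Ω.
Step 4 — Source phasor: V = 25.4∠150.2° V = -22.04 + j12.62 V.
Step 5 — Ohm's law: I = V / Z_total = (-22.04 + j12.62) / (242 + j27.22) = -0.08415 + j0.06163 A.
Step 6 — Convert to polar: |I| = 0.1043 A, ∠I = 143.8°.

I = 0.1043∠143.8° A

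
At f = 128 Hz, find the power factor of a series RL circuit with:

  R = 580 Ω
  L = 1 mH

Step 1 — Angular frequency: ω = 2π·f = 2π·128 = 804.2 rad/s.
Step 2 — Component impedances:
  R: Z = R = 580 Ω
  L: Z = jωL = j·804.2·0.001 = 0 + j0.8042 Ω
Step 3 — Series combination: Z_total = R + L = 580 + j0.8042 Ω = 580∠0.1° Ω.
Step 4 — Power factor: PF = cos(φ) = Re(Z)/|Z| = 580/580 = 1.
Step 5 — Type: Im(Z) = 0.8042 ⇒ lagging (phase φ = 0.1°).

PF = 1 (lagging, φ = 0.1°)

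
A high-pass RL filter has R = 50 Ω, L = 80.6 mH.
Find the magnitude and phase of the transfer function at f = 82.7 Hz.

Step 1 — Angular frequency: ω = 2π·82.7 = 519.6 rad/s.
Step 2 — Transfer function: H(jω) = jωL/(R + jωL).
Step 3 — Numerator jωL = j·41.88; denominator R + jωL = 50 + j41.88.
Step 4 — H = 0.4123 + j0.4923.
Step 5 — Magnitude: |H| = 0.6421 (-3.8 dB); phase: φ = 50.0°.

|H| = 0.6421 (-3.8 dB), φ = 50.0°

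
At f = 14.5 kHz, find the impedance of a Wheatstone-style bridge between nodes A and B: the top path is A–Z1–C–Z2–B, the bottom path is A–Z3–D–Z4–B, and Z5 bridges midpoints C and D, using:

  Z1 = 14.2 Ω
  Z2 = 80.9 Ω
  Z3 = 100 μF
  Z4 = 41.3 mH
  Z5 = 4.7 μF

Step 1 — Angular frequency: ω = 2π·f = 2π·1.45e+04 = 9.111e+04 rad/s.
Step 2 — Component impedances:
  Z1: Z = R = 14.2 Ω
  Z2: Z = R = 80.9 Ω
  Z3: Z = 1/(jωC) = -j/(ω·C) = 0 - j0.1098 Ω
  Z4: Z = jωL = j·9.111e+04·0.0413 = 0 + j3763 Ω
  Z5: Z = 1/(jωC) = -j/(ω·C) = 0 - j2.335 Ω
Step 3 — Bridge requires nodal analysis (the Z5 bridge couples midpoints C and D, so the two paths cannot be reduced to a simple series/parallel combination). Setting node B to ground and injecting 1 A at node A, the 3-node admittance system at A, C, D solves to V_A = Z_AB = 81.37 - j0.6175 Ω = 81.37∠-0.4° Ω.

Z = 81.37 - j0.6175 Ω = 81.37∠-0.4° Ω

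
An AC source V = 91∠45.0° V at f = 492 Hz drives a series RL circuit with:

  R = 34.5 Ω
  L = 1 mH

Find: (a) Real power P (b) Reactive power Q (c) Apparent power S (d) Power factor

Step 1 — Angular frequency: ω = 2π·f = 2π·492 = 3091 rad/s.
Step 2 — Component impedances:
  R: Z = R = 34.5 Ω
  L: Z = jωL = j·3091·0.001 = 0 + j3.091 Ω
Step 3 — Series combination: Z_total = R + L = 34.5 + j3.091 Ω = 34.64∠5.1° Ω.
Step 4 — Source phasor: V = 91∠45.0° V = 64.35 + j64.35 V.
Step 5 — Current: I = V / Z = 2.016 + j1.684 A = 2.627∠39.9° A.
Step 6 — Complex power: S = V·I* = 238.1 + j21.34 VA.
Step 7 — Real power: P = Re(S) = 238.1 W.
Step 8 — Reactive power: Q = Im(S) = 21.34 VAR.
Step 9 — Apparent power: |S| = 239.1 VA.
Step 10 — Power factor: PF = P/|S| = 0.996 (lagging).

(a) P = 238.1 W  (b) Q = 21.34 VAR  (c) S = 239.1 VA  (d) PF = 0.996 (lagging)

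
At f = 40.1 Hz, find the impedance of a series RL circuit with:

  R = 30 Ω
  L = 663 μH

Step 1 — Angular frequency: ω = 2π·f = 2π·40.1 = 252 rad/s.
Step 2 — Component impedances:
  R: Z = R = 30 Ω
  L: Z = jωL = j·252·0.000663 = 0 + j0.167 Ω
Step 3 — Series combination: Z_total = R + L = 30 + j0.167 Ω = 30∠0.3° Ω.

Z = 30 + j0.167 Ω = 30∠0.3° Ω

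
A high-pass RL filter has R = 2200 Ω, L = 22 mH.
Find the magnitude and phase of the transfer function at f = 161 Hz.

Step 1 — Angular frequency: ω = 2π·161 = 1012 rad/s.
Step 2 — Transfer function: H(jω) = jωL/(R + jωL).
Step 3 — Numerator jωL = j·22.26; denominator R + jωL = 2200 + j22.26.
Step 4 — H = 0.0001023 + j0.01011.
Step 5 — Magnitude: |H| = 0.01012 (-39.9 dB); phase: φ = 89.4°.

|H| = 0.01012 (-39.9 dB), φ = 89.4°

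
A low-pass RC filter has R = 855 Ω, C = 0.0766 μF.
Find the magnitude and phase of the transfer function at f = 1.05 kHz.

Step 1 — Angular frequency: ω = 2π·1050 = 6597 rad/s.
Step 2 — Transfer function: H(jω) = 1/(1 + jωRC).
Step 3 — Denominator: 1 + jωRC = 1 + j·6597·855·7.66e-08 = 1 + j0.4321.
Step 4 — H = 0.8427 - j0.3641.
Step 5 — Magnitude: |H| = 0.918 (-0.7 dB); phase: φ = -23.4°.

|H| = 0.918 (-0.7 dB), φ = -23.4°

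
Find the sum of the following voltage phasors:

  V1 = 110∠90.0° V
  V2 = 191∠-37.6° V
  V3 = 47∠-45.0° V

Step 1 — Convert each phasor to rectangular form:
  V1 = 110·(cos(90.0°) + j·sin(90.0°)) = 0 + j110 V
  V2 = 191·(cos(-37.6°) + j·sin(-37.6°)) = 151.3 - j116.5 V
  V3 = 47·(cos(-45.0°) + j·sin(-45.0°)) = 33.23 - j33.23 V
Step 2 — Sum components: V_total = 184.6 - j39.77 V.
Step 3 — Convert to polar: |V_total| = 188.8 V, ∠V_total = -12.2°.

V_total = 188.8∠-12.2° V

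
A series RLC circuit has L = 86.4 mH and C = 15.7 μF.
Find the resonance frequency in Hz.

Step 1 — Resonance condition Im(Z)=0 gives ω₀ = 1/√(LC).
Step 2 — ω₀ = 1/√(0.0864·1.57e-05) = 858.6 rad/s.
Step 3 — f₀ = ω₀/(2π) = 136.7 Hz.

f₀ = 136.7 Hz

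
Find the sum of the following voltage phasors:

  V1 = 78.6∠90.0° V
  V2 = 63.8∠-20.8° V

Step 1 — Convert each phasor to rectangular form:
  V1 = 78.6·(cos(90.0°) + j·sin(90.0°)) = 0 + j78.6 V
  V2 = 63.8·(cos(-20.8°) + j·sin(-20.8°)) = 59.64 - j22.66 V
Step 2 — Sum components: V_total = 59.64 + j55.94 V.
Step 3 — Convert to polar: |V_total| = 81.77 V, ∠V_total = 43.2°.

V_total = 81.77∠43.2° V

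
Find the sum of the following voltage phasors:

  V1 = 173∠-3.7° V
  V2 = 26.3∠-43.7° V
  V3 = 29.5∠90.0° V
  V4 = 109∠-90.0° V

Step 1 — Convert each phasor to rectangular form:
  V1 = 173·(cos(-3.7°) + j·sin(-3.7°)) = 172.6 - j11.16 V
  V2 = 26.3·(cos(-43.7°) + j·sin(-43.7°)) = 19.01 - j18.17 V
  V3 = 29.5·(cos(90.0°) + j·sin(90.0°)) = 0 + j29.5 V
  V4 = 109·(cos(-90.0°) + j·sin(-90.0°)) = 0 - j109 V
Step 2 — Sum components: V_total = 191.7 - j108.8 V.
Step 3 — Convert to polar: |V_total| = 220.4 V, ∠V_total = -29.6°.

V_total = 220.4∠-29.6° V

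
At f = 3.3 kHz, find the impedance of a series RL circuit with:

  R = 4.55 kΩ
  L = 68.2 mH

Step 1 — Angular frequency: ω = 2π·f = 2π·3300 = 2.073e+04 rad/s.
Step 2 — Component impedances:
  R: Z = R = 4550 Ω
  L: Z = jωL = j·2.073e+04·0.0682 = 0 + j1414 Ω
Step 3 — Series combination: Z_total = R + L = 4550 + j1414 Ω = 4765∠17.3° Ω.

Z = 4550 + j1414 Ω = 4765∠17.3° Ω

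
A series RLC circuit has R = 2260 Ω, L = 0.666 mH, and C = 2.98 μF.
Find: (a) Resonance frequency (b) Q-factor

Step 1 — Resonance condition Im(Z)=0 gives ω₀ = 1/√(LC).
Step 2 — ω₀ = 1/√(0.000666·2.98e-06) = 2.245e+04 rad/s.
Step 3 — f₀ = ω₀/(2π) = 3573 Hz.
Step 4 — Series Q: Q = ω₀L/R = 2.245e+04·0.000666/2260 = 0.006615.

(a) f₀ = 3573 Hz  (b) Q = 0.006615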